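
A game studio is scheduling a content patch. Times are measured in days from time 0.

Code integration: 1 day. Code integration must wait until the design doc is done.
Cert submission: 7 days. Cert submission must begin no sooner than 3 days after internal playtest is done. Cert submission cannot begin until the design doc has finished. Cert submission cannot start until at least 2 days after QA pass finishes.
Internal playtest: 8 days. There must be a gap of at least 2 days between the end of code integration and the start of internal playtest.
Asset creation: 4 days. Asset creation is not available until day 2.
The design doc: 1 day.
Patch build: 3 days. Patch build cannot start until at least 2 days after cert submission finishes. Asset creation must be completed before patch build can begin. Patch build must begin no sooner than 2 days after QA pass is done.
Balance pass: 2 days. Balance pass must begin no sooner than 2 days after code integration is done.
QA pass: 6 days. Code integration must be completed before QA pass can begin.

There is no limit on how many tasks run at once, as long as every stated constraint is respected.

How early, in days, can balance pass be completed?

Nothing blocks the design doc, so it runs from day 0 to day 1.
Code integration waits on the design doc (finishes day 1), so it starts at day 1 and finishes at 1 + 1 = day 2.
After code integration (finishes day 2, plus 2-day gap → day 4), balance pass can start at day 4 and finishes at day 6.

6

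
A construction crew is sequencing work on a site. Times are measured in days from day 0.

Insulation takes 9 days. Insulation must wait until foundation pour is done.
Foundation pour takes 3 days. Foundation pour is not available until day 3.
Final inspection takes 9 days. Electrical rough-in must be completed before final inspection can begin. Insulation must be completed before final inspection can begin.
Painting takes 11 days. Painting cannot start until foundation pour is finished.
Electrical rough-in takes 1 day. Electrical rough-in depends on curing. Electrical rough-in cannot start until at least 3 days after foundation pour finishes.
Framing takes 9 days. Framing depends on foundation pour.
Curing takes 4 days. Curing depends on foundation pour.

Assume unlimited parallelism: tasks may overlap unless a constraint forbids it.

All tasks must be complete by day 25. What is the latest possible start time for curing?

11

Final inspection must finish by day 25; it takes 9 days, so it must start by 25 − 9 = day 16.
Electrical rough-in must finish before final inspection (must start by day 16). With a 1-day duration, electrical rough-in must start by 16 − 1 = day 15.
Curing feeds into electrical rough-in (must start by day 15); so curing must finish by day 15 and therefore start by day 11.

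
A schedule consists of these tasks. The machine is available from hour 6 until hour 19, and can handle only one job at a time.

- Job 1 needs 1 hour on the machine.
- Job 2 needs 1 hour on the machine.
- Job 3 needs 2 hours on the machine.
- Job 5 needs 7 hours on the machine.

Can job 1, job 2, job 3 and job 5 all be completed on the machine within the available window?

Yes

The machine window is 19 − 6 = 13 hours.
Running back to back, the jobs need 1 + 1 + 2 + 7 = 11 hours on the machine.
Since 11 ≤ 13, they fit within the window.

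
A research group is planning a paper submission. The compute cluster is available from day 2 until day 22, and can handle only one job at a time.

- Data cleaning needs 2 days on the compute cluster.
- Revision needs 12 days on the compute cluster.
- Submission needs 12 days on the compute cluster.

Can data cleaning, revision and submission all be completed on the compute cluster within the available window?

The compute cluster window is 22 − 2 = 20 days.
Running back to back, the jobs need 2 + 12 + 12 = 26 days on the compute cluster.
Since 26 > 20, they cannot all fit.

No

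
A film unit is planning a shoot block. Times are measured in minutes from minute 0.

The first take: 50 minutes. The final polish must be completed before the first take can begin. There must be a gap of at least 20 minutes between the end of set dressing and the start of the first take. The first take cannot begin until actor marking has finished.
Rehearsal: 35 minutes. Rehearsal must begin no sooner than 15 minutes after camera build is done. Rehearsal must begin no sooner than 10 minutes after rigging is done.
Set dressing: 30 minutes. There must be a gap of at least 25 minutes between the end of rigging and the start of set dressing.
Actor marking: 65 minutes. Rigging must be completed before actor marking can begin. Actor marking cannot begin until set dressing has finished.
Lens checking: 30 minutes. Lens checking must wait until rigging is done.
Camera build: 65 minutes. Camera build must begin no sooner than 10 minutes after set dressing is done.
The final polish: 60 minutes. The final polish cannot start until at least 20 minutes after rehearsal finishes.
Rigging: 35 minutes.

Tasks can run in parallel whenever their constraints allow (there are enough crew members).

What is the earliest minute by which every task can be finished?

Rigging has no prerequisites, so it starts at minute 0 and finishes at minute 35.
Lens checking cannot begin until rigging (finishes minute 35). It runs from minute 35 to 35 + 30 = minute 65.
Set dressing cannot begin until rigging (finishes minute 35, plus 25-minute gap → minute 60). It runs from minute 60 to 60 + 30 = minute 90.
Actor marking needs all of rigging (finishes minute 35); set dressing (finishes minute 90). That puts its earliest start at minute 90; it finishes at 90 + 65 = minute 155.
After set dressing (finishes minute 90, plus 10-minute gap → minute 100), camera build can start at minute 100 and finishes at minute 165.
Rehearsal cannot start until camera build (finishes minute 165, plus 15-minute gap → minute 180); rigging (finishes minute 35, plus 10-minute gap → minute 45). The controlling bound is minute 180, so rehearsal finishes at 180 + 35 = minute 215.
The final polish waits on rehearsal (finishes minute 215, plus 20-minute gap → minute 235), so it starts at minute 235 and finishes at 235 + 60 = minute 295.
The first take needs all of the final polish (finishes minute 295); set dressing (finishes minute 90, plus 20-minute gap → minute 110); actor marking (finishes minute 155). That puts its earliest start at minute 295; it finishes at 295 + 50 = minute 345.
All tasks are finished once the last one completes. Finish times: Rigging at 35, Set dressing at 90, Camera build at 165, Lens checking at 65, Actor marking at 155, Rehearsal at 215, The final polish at 295, The first take at 345. The latest is minute 345.

345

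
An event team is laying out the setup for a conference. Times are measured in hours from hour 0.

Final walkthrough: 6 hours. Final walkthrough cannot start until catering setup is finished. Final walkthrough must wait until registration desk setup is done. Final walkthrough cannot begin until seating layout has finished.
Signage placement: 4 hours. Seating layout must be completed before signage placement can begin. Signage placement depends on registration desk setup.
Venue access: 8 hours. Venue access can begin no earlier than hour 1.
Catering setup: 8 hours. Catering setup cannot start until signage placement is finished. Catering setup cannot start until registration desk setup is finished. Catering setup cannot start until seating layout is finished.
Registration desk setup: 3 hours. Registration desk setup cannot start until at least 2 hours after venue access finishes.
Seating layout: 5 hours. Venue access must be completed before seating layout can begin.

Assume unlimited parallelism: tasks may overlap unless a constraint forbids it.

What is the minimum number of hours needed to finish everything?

Venue access waits on its own release at hour 1, so it starts at hour 1 and finishes at 1 + 8 = hour 9.
Registration desk setup cannot begin until venue access (finishes hour 9, plus 2-hour gap → hour 11). It runs from hour 11 to 11 + 3 = hour 14.
Seating layout waits on venue access (finishes hour 9), so it starts at hour 9 and finishes at 9 + 5 = hour 14.
Signage placement has to wait for seating layout (finishes hour 14); registration desk setup (finishes hour 14). The latest of these is hour 14, so signage placement runs hour 14 to 14 + 4 = hour 18.
For catering setup: signage placement (finishes hour 18); registration desk setup (finishes hour 14); seating layout (finishes hour 14). Taking the maximum gives a start of hour 18, and it finishes at 18 + 8 = hour 26.
Final walkthrough needs all of catering setup (finishes hour 26); registration desk setup (finishes hour 14); seating layout (finishes hour 14). That puts its earliest start at hour 26; it finishes at 26 + 6 = hour 32.
All tasks are finished once the last one completes. Finish times: Venue access at 9, Seating layout at 14, Registration desk setup at 14, Signage placement at 18, Catering setup at 26, Final walkthrough at 32. The latest is hour 32.

32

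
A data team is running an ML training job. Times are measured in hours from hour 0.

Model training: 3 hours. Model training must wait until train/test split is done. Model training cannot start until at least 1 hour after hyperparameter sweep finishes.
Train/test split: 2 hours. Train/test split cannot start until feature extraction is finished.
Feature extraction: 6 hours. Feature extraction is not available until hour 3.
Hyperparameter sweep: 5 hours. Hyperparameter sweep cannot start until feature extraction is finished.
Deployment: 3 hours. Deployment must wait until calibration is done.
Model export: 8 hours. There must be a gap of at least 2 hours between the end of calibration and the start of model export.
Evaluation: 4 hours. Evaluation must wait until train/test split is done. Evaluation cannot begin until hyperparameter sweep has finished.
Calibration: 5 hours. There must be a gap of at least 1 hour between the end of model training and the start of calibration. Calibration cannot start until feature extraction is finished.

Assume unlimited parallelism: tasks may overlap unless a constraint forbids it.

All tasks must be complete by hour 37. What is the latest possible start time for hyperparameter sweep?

12

To finish by hour 37, model export (duration 8) must start no later than hour 29.
Nothing follows deployment; the deadline of hour 37 is its only limit. It must start by 37 − 3 = hour 34.
Calibration feeds model export (must start by hour 29, minus 2-hour gap → hour 27); deployment (must start by hour 34). Taking the minimum, calibration must finish by hour 27 and start by 27 − 5 = hour 22.
Model training has to be done before calibration (must start by hour 22, minus 1-hour gap → hour 21). That means finishing by hour 21, i.e. starting by 21 − 3 = hour 18.
To finish by hour 37, evaluation (duration 4) must start no later than hour 33.
Hyperparameter sweep must finish in time for model training (must start by hour 18, minus 1-hour gap → hour 17); evaluation (must start by hour 33). The tightest is hour 17, so hyperparameter sweep must start by 17 − 5 = hour 12.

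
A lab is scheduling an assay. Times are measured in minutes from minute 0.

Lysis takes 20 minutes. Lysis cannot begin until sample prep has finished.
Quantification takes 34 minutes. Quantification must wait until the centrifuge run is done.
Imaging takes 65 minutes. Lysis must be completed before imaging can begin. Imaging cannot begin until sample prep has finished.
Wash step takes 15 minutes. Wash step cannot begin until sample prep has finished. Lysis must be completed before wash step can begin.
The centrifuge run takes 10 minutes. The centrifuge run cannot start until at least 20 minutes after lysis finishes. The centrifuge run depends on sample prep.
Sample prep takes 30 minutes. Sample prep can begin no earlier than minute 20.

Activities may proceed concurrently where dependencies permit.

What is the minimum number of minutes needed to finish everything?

Sample prep cannot begin until its own release at minute 20. It runs from minute 20 to 20 + 30 = minute 50.
Lysis cannot begin until sample prep (finishes minute 50). It runs from minute 50 to 50 + 20 = minute 70.
Imaging cannot start until lysis (finishes minute 70); sample prep (finishes minute 50). The controlling bound is minute 70, so imaging finishes at 70 + 65 = minute 135.
For wash step: sample prep (finishes minute 50); lysis (finishes minute 70). Taking the maximum gives a start of minute 70, and it finishes at 70 + 15 = minute 85.
The centrifuge run cannot start until lysis (finishes minute 70, plus 20-minute gap → minute 90); sample prep (finishes minute 50). The controlling bound is minute 90, so the centrifuge run finishes at 90 + 10 = minute 100.
Quantification cannot begin until the centrifuge run (finishes minute 100). It runs from minute 100 to 100 + 34 = minute 134.
All tasks are finished once the last one completes. Finish times: Sample prep at 50, Lysis at 70, The centrifuge run at 100, Wash step at 85, Imaging at 135, Quantification at 134. The latest is minute 135.

135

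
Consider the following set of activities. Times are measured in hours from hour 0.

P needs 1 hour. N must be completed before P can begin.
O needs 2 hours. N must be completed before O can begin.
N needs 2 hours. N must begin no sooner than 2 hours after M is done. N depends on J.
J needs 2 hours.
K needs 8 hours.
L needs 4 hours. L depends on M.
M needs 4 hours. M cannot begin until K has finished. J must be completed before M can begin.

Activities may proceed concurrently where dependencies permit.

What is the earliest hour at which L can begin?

K can start immediately at hour 0; it finishes at hour 8.
J can start immediately at hour 0; it finishes at hour 2.
M needs all of K (finishes hour 8); J (finishes hour 2). That puts its earliest start at hour 8; it finishes at 8 + 4 = hour 12.
L waits on M (finishes hour 12), so the earliest it can start is hour 12.

12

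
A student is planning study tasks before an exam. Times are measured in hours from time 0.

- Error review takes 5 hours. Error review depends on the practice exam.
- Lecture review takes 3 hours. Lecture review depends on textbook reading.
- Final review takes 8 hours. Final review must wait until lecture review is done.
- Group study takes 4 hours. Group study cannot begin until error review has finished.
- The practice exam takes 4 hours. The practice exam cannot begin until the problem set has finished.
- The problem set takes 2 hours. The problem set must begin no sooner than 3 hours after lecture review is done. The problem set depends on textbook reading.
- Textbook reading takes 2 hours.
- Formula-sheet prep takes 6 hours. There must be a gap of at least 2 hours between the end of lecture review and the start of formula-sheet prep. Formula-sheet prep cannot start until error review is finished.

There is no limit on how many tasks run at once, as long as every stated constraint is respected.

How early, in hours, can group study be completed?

Textbook reading has no prerequisites, so it starts at hour 0 and finishes at hour 2.
Lecture review waits on textbook reading (finishes hour 2), so it starts at hour 2 and finishes at 2 + 3 = hour 5.
For the problem set: lecture review (finishes hour 5, plus 3-hour gap → hour 8); textbook reading (finishes hour 2). Taking the maximum gives a start of hour 8, and it finishes at 8 + 2 = hour 10.
After the problem set (finishes hour 10), the practice exam can start at hour 10 and finishes at hour 14.
Error review waits on the practice exam (finishes hour 14), so it starts at hour 14 and finishes at 14 + 5 = hour 19.
Group study waits on error review (finishes hour 19), so it starts at hour 19 and finishes at 19 + 4 = hour 23.

23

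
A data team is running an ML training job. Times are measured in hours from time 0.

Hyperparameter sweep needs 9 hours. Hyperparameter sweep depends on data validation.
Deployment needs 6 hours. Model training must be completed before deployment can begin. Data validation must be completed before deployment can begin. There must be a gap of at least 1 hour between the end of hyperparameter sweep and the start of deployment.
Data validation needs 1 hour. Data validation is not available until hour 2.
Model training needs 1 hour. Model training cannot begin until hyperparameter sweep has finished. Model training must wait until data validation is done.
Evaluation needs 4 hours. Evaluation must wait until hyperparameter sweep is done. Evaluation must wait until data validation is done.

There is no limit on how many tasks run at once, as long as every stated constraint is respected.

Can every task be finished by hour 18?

No

After its own release at hour 2, data validation can start at hour 2 and finishes at hour 3.
Hyperparameter sweep waits on data validation (finishes hour 3), so it starts at hour 3 and finishes at 3 + 9 = hour 12.
For evaluation: hyperparameter sweep (finishes hour 12); data validation (finishes hour 3). Taking the maximum gives a start of hour 12, and it finishes at 12 + 4 = hour 16.
For model training: hyperparameter sweep (finishes hour 12); data validation (finishes hour 3). Taking the maximum gives a start of hour 12, and it finishes at 12 + 1 = hour 13.
For deployment: model training (finishes hour 13); data validation (finishes hour 3); hyperparameter sweep (finishes hour 12, plus 1-hour gap → hour 13). Taking the maximum gives a start of hour 13, and it finishes at 13 + 6 = hour 19.
The earliest everything can be done is hour 19, which is after the deadline of 18, so it is not possible.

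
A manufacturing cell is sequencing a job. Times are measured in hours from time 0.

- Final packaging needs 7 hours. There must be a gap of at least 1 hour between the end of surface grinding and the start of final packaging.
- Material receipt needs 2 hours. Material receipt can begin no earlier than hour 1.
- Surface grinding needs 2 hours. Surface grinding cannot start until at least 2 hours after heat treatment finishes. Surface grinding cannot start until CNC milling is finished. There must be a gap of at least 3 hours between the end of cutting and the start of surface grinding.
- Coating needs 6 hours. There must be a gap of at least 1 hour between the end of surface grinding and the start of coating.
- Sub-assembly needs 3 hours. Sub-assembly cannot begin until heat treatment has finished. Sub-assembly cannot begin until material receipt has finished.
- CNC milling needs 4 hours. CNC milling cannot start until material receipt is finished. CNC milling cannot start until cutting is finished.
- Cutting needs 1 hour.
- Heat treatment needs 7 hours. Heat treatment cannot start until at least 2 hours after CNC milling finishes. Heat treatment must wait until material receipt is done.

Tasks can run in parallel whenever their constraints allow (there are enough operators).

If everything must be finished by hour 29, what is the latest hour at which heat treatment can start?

Coating has no dependents, so it just needs to finish by hour 29. Starting by 29 − 6 = hour 23 achieves that.
To finish by hour 29, final packaging (duration 7) must start no later than hour 22.
Surface grinding must finish in time for coating (must start by hour 23, minus 1-hour gap → hour 22); final packaging (must start by hour 22, minus 1-hour gap → hour 21). The tightest is hour 21, so surface grinding must start by 21 − 2 = hour 19.
Sub-assembly must finish by hour 29; it takes 3 hours, so it must start by 29 − 3 = hour 26.
Heat treatment has several dependents: surface grinding (must start by hour 19, minus 2-hour gap → hour 17); sub-assembly (must start by hour 26). The earliest of those limits is hour 17, so heat treatment must start by 17 − 7 = hour 10.

10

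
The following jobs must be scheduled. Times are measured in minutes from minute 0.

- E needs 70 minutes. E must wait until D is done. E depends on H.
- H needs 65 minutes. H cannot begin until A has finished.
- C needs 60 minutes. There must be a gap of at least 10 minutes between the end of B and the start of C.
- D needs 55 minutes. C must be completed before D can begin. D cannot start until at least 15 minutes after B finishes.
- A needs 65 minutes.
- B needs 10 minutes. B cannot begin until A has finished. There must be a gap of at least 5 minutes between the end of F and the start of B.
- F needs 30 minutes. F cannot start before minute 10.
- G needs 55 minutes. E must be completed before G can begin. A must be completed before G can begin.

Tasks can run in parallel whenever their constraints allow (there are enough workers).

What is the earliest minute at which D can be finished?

200

After its own release at minute 10, F can start at minute 10 and finishes at minute 40.
A can start immediately at minute 0; it finishes at minute 65.
B has to wait for A (finishes minute 65); F (finishes minute 40, plus 5-minute gap → minute 45). The latest of these is minute 65, so B runs minute 65 to 65 + 10 = minute 75.
C waits on B (finishes minute 75, plus 10-minute gap → minute 85), so it starts at minute 85 and finishes at 85 + 60 = minute 145.
D needs all of C (finishes minute 145); B (finishes minute 75, plus 15-minute gap → minute 90). That puts its earliest start at minute 145; it finishes at 145 + 55 = minute 200.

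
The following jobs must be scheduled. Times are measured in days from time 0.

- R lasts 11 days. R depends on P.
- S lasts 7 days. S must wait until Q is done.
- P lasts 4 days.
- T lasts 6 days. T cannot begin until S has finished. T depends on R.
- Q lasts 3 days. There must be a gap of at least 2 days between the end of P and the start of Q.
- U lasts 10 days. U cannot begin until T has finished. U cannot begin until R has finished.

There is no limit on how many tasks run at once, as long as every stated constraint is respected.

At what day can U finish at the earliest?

P can start immediately at day 0; it finishes at day 4.
R cannot begin until P (finishes day 4). It runs from day 4 to 4 + 11 = day 15.
Q waits on P (finishes day 4, plus 2-day gap → day 6), so it starts at day 6 and finishes at 6 + 3 = day 9.
After Q (finishes day 9), S can start at day 9 and finishes at day 16.
T has to wait for S (finishes day 16); R (finishes day 15). The latest of these is day 16, so T runs day 16 to 16 + 6 = day 22.
U has to wait for T (finishes day 22); R (finishes day 15). The latest of these is day 22, so U runs day 22 to 22 + 10 = day 32.

32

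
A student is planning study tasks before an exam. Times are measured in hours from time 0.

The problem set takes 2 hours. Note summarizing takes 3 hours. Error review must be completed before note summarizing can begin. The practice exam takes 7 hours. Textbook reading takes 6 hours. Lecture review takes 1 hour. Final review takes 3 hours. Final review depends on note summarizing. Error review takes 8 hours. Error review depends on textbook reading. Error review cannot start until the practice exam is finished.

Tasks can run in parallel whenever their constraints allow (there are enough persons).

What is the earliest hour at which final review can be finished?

The practice exam can start immediately at hour 0; it finishes at hour 7.
Textbook reading has no prerequisites, so it starts at hour 0 and finishes at hour 6.
For error review: textbook reading (finishes hour 6); the practice exam (finishes hour 7). Taking the maximum gives a start of hour 7, and it finishes at 7 + 8 = hour 15.
After error review (finishes hour 15), note summarizing can start at hour 15 and finishes at hour 18.
Final review waits on note summarizing (finishes hour 18), so it starts at hour 18 and finishes at 18 + 3 = hour 21.

21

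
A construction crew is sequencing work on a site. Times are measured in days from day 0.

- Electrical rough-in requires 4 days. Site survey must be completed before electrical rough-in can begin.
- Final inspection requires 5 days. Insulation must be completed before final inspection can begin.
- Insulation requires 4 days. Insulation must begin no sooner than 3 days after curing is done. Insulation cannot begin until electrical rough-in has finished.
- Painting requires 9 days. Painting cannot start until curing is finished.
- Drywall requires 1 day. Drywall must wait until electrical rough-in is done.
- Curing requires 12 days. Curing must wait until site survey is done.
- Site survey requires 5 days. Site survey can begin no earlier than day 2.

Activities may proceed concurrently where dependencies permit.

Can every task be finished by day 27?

No

Site survey cannot begin until its own release at day 2. It runs from day 2 to 2 + 5 = day 7.
Electrical rough-in cannot begin until site survey (finishes day 7). It runs from day 7 to 7 + 4 = day 11.
After electrical rough-in (finishes day 11), drywall can start at day 11 and finishes at day 12.
Curing waits on site survey (finishes day 7), so it starts at day 7 and finishes at 7 + 12 = day 19.
After curing (finishes day 19), painting can start at day 19 and finishes at day 28.
Insulation needs all of curing (finishes day 19, plus 3-day gap → day 22); electrical rough-in (finishes day 11). That puts its earliest start at day 22; it finishes at 22 + 4 = day 26.
Final inspection waits on insulation (finishes day 26), so it starts at day 26 and finishes at 26 + 5 = day 31.
The earliest everything can be done is day 31, which is after the deadline of 27, so it is not possible.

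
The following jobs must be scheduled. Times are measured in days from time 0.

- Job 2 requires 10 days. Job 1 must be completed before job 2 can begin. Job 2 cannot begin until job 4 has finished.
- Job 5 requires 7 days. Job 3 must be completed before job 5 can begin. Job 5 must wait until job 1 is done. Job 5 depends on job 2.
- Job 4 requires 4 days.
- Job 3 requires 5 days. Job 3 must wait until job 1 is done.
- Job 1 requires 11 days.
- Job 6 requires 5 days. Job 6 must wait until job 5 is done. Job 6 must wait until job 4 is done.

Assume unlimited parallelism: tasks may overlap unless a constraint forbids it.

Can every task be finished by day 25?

No

Job 4 has no prerequisites, so it starts at day 0 and finishes at day 4.
Job 1 has no prerequisites, so it starts at day 0 and finishes at day 11.
Job 3 cannot begin until job 1 (finishes day 11). It runs from day 11 to 11 + 5 = day 16.
Job 2 cannot start until job 1 (finishes day 11); job 4 (finishes day 4). The controlling bound is day 11, so job 2 finishes at 11 + 10 = day 21.
Job 5 has to wait for job 3 (finishes day 16); job 1 (finishes day 11); job 2 (finishes day 21). The latest of these is day 21, so job 5 runs day 21 to 21 + 7 = day 28.
Job 6 needs all of job 5 (finishes day 28); job 4 (finishes day 4). That puts its earliest start at day 28; it finishes at 28 + 5 = day 33.
The earliest everything can be done is day 33, which is after the deadline of 25, so it is not possible.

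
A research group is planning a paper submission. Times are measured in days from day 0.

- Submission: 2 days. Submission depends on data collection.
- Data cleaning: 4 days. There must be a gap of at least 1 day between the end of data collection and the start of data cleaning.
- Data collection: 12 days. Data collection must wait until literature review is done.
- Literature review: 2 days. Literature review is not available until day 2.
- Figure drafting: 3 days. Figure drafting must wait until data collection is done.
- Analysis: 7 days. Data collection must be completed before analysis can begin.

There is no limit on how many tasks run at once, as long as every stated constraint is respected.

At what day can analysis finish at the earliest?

23

Literature review waits on its own release at day 2, so it starts at day 2 and finishes at 2 + 2 = day 4.
Data collection cannot begin until literature review (finishes day 4). It runs from day 4 to 4 + 12 = day 16.
Analysis cannot begin until data collection (finishes day 16). It runs from day 16 to 16 + 7 = day 23.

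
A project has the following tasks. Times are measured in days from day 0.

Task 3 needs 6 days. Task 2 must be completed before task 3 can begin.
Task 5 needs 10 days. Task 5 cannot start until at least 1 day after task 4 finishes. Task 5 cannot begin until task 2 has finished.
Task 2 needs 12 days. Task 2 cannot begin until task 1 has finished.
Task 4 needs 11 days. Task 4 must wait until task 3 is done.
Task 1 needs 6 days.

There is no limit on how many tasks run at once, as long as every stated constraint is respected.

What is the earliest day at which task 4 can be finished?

Nothing blocks task 1, so it runs from day 0 to day 6.
After task 1 (finishes day 6), task 2 can start at day 6 and finishes at day 18.
Task 3 waits on task 2 (finishes day 18), so it starts at day 18 and finishes at 18 + 6 = day 24.
After task 3 (finishes day 24), task 4 can start at day 24 and finishes at day 35.

35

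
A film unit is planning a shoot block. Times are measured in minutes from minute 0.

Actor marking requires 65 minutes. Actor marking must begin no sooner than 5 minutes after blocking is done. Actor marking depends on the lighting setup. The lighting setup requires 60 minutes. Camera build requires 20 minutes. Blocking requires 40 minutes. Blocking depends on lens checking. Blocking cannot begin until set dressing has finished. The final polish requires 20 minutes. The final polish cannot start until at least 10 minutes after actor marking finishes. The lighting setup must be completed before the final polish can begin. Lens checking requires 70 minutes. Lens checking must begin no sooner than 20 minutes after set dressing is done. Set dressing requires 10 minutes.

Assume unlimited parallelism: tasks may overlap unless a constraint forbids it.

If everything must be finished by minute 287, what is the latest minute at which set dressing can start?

47

The final polish must finish by minute 287; it takes 20 minutes, so it must start by 287 − 20 = minute 267.
Actor marking must finish before the final polish (must start by minute 267, minus 10-minute gap → minute 257). With a 65-minute duration, actor marking must start by 257 − 65 = minute 192.
Since actor marking (must start by minute 192, minus 5-minute gap → minute 187) depends on it, blocking must finish by minute 187. Backing off its 40-minute duration gives a latest start of minute 147.
Lens checking must finish before blocking (must start by minute 147). With a 70-minute duration, lens checking must start by 147 − 70 = minute 77.
Set dressing must finish in time for lens checking (must start by minute 77, minus 20-minute gap → minute 57); blocking (must start by minute 147). The tightest is minute 57, so set dressing must start by 57 − 10 = minute 47.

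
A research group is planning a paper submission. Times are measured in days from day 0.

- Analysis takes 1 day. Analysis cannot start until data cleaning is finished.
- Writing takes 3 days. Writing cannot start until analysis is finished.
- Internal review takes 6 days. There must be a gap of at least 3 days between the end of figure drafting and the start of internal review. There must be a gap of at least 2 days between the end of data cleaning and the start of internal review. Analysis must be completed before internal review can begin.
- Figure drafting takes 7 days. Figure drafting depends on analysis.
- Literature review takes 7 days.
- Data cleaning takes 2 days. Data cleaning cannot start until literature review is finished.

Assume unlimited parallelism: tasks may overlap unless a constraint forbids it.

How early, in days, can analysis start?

Nothing blocks literature review, so it runs from day 0 to day 7.
After literature review (finishes day 7), data cleaning can start at day 7 and finishes at day 9.
Analysis waits on data cleaning (finishes day 9), so the earliest it can start is day 9.

9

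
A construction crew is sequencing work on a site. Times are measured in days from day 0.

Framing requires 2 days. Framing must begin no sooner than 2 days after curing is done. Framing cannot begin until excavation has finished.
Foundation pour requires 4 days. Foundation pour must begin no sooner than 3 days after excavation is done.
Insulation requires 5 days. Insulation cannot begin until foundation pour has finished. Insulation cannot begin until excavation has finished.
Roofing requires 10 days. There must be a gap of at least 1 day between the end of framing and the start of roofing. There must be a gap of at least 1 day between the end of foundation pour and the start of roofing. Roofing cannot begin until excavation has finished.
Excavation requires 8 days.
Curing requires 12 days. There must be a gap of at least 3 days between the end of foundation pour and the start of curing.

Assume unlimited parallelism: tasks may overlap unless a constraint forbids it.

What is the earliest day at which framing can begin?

Excavation has no prerequisites, so it starts at day 0 and finishes at day 8.
Foundation pour waits on excavation (finishes day 8, plus 3-day gap → day 11), so it starts at day 11 and finishes at 11 + 4 = day 15.
Curing waits on foundation pour (finishes day 15, plus 3-day gap → day 18), so it starts at day 18 and finishes at 18 + 12 = day 30.
Framing waits on curing (finishes day 30, plus 2-day gap → day 32); excavation (finishes day 8). The latest of these is day 32, which is the earliest framing can start.

32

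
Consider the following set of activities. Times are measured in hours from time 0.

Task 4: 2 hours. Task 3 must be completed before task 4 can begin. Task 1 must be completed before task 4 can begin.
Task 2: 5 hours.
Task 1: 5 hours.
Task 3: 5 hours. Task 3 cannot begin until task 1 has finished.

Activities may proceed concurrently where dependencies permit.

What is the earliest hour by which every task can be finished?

12

Nothing blocks task 2, so it runs from hour 0 to hour 5.
Task 1 can start immediately at hour 0; it finishes at hour 5.
Task 3 waits on task 1 (finishes hour 5), so it starts at hour 5 and finishes at 5 + 5 = hour 10.
Task 4 cannot start until task 3 (finishes hour 10); task 1 (finishes hour 5). The controlling bound is hour 10, so task 4 finishes at 10 + 2 = hour 12.
All tasks are finished once the last one completes. Finish times: Task 1 at 5, Task 2 at 5, Task 3 at 10, Task 4 at 12. The latest is hour 12.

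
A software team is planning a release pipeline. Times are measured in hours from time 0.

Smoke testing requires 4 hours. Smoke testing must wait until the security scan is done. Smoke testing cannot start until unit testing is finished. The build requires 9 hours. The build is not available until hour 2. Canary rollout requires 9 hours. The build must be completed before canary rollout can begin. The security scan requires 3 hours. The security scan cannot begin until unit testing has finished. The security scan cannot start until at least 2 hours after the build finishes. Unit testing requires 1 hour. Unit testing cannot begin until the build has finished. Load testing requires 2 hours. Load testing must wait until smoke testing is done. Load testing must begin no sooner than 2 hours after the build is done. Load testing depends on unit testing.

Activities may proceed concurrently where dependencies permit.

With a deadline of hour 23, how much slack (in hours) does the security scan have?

The build waits on its own release at hour 2, so it starts at hour 2 and finishes at 2 + 9 = hour 11.
Unit testing cannot begin until the build (finishes hour 11). It runs from hour 11 to 11 + 1 = hour 12.
The security scan needs all of unit testing (finishes hour 12); the build (finishes hour 11, plus 2-hour gap → hour 13). That puts its earliest start at hour 13; it finishes at 13 + 3 = hour 16.

Working backward from the deadline:
Load testing has no dependents, so it just needs to finish by hour 23. Starting by 23 − 2 = hour 21 achieves that.
Smoke testing has to be done before load testing (must start by hour 21). That means finishing by hour 21, i.e. starting by 21 − 4 = hour 17.
The security scan has to be done before smoke testing (must start by hour 17). That means finishing by hour 17, i.e. starting by 17 − 3 = hour 14.
So the security scan can start as early as hour 13 and as late as hour 14, giving 14 − 13 = 1 hour of slack.

1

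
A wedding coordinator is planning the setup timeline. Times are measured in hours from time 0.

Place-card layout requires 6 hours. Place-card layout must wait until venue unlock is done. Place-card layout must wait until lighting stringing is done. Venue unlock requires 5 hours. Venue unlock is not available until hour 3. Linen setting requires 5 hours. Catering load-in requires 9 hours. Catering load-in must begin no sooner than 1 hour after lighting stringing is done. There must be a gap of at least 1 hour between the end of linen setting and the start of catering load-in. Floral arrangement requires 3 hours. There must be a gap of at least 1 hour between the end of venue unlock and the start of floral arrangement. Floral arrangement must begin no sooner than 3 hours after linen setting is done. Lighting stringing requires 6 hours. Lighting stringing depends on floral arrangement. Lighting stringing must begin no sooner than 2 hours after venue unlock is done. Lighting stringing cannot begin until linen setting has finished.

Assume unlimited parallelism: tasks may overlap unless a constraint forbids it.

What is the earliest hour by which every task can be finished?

28

Linen setting has no prerequisites, so it starts at hour 0 and finishes at hour 5.
Venue unlock cannot begin until its own release at hour 3. It runs from hour 3 to 3 + 5 = hour 8.
Floral arrangement cannot start until venue unlock (finishes hour 8, plus 1-hour gap → hour 9); linen setting (finishes hour 5, plus 3-hour gap → hour 8). The controlling bound is hour 9, so floral arrangement finishes at 9 + 3 = hour 12.
Lighting stringing has to wait for floral arrangement (finishes hour 12); venue unlock (finishes hour 8, plus 2-hour gap → hour 10); linen setting (finishes hour 5). The latest of these is hour 12, so lighting stringing runs hour 12 to 12 + 6 = hour 18.
Place-card layout needs all of venue unlock (finishes hour 8); lighting stringing (finishes hour 18). That puts its earliest start at hour 18; it finishes at 18 + 6 = hour 24.
Catering load-in needs all of lighting stringing (finishes hour 18, plus 1-hour gap → hour 19); linen setting (finishes hour 5, plus 1-hour gap → hour 6). That puts its earliest start at hour 19; it finishes at 19 + 9 = hour 28.
All tasks are finished once the last one completes. Finish times: Venue unlock at 8, Linen setting at 5, Floral arrangement at 12, Lighting stringing at 18, Catering load-in at 28, Place-card layout at 24. The latest is hour 28.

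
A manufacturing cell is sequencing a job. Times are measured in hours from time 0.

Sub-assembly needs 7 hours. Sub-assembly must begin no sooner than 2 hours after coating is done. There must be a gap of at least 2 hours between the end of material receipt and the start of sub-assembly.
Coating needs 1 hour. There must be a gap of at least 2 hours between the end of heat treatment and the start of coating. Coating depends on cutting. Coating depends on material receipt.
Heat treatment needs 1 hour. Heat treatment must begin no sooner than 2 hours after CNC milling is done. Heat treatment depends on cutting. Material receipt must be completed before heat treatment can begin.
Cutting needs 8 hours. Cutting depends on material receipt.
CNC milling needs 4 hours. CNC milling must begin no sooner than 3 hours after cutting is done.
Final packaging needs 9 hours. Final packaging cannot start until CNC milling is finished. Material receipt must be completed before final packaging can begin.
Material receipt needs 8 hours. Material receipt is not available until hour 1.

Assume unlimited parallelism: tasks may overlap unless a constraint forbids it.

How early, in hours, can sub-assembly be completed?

39

Material receipt waits on its own release at hour 1, so it starts at hour 1 and finishes at 1 + 8 = hour 9.
After material receipt (finishes hour 9), cutting can start at hour 9 and finishes at hour 17.
CNC milling waits on cutting (finishes hour 17, plus 3-hour gap → hour 20), so it starts at hour 20 and finishes at 20 + 4 = hour 24.
For heat treatment: CNC milling (finishes hour 24, plus 2-hour gap → hour 26); cutting (finishes hour 17); material receipt (finishes hour 9). Taking the maximum gives a start of hour 26, and it finishes at 26 + 1 = hour 27.
Coating needs all of heat treatment (finishes hour 27, plus 2-hour gap → hour 29); cutting (finishes hour 17); material receipt (finishes hour 9). That puts its earliest start at hour 29; it finishes at 29 + 1 = hour 30.
Sub-assembly cannot start until coating (finishes hour 30, plus 2-hour gap → hour 32); material receipt (finishes hour 9, plus 2-hour gap → hour 11). The controlling bound is hour 32, so sub-assembly finishes at 32 + 7 = hour 39.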